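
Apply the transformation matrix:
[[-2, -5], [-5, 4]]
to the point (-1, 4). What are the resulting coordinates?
(-18, 21)

Matrix multiplication:
[[-2, -5], [-5, 4]] × [-1, 4]ᵀ
= [-2×-1 + -5×4, -5×-1 + 4×4]ᵀ
= [-18.0000, 21.0000]ᵀ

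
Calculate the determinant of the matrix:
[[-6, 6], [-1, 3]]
-12

For a 2×2 matrix [[a, b], [c, d]], det = ad - bc
det = (-6)(3) - (6)(-1) = -18 - -6 = -12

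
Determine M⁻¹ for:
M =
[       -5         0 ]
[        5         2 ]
det(M) = -10
M⁻¹ =
[     -1/5         0 ]
[      1/2       1/2 ]

For a 2×2 matrix M = [[a, b], [c, d]] with det(M) ≠ 0, M⁻¹ = (1/det(M)) * [[d, -b], [-c, a]].
det(M) = (-5)*(2) - (0)*(5) = -10 - 0 = -10.
M⁻¹ = (1/-10) * [[2, 0], [-5, -5]].
Dividing each entry by -10 and reducing:
M⁻¹ =
[     -1/5         0 ]
[      1/2       1/2 ]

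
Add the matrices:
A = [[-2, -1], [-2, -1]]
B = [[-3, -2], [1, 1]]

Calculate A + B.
[[-5, -3], [-1, 0]]

Add corresponding elements:
(-2)+(-3)=-5
(-1)+(-2)=-3
(-2)+(1)=-1
(-1)+(1)=0
A + B = [[-5, -3], [-1, 0]]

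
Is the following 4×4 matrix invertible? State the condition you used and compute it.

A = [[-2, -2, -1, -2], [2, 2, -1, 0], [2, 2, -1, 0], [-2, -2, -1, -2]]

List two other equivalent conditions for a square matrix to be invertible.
No, not invertible; det(A) = 0 (two rows are equal, so the rows are linearly dependent). Equivalent conditions (failing for this A): rank(A) < 4; Ax = 0 has non-trivial solutions; 0 is an eigenvalue; the columns are linearly dependent.

To check invertibility, compute det(A).
In this matrix, row 0 and the last row are identical, so one row is a scalar multiple of another and the rows are linearly dependent.
A matrix with linearly dependent rows has det = 0 and is not invertible.
Equivalent failed conditions:
- rank(A) < 4.
- Ax = 0 has non-trivial solutions.
- 0 is an eigenvalue.
- The columns are linearly dependent.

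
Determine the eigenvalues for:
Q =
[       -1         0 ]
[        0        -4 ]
λ = -4, -1

Solve det(Q - λI) = 0. For a 2×2 matrix the characteristic equation is λ² - (trace)λ + det = 0.
trace(Q) = a + d = -1 - 4 = -5.
det(Q) = a*d - b*c = (-1)*(-4) - (0)*(0) = 4 - 0 = 4.
Characteristic equation: λ² - (-5)λ + (4) = 0.
Discriminant = (-5)² - 4*(4) = 25 - 16 = 9.
λ = (-5 ± √9) / 2 = (-5 ± 3) / 2 = -4, -1.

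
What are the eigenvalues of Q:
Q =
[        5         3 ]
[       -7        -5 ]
λ = -2, 2

Solve det(Q - λI) = 0. For a 2×2 matrix the characteristic equation is λ² - (trace)λ + det = 0.
trace(Q) = a + d = 5 - 5 = 0.
det(Q) = a*d - b*c = (5)*(-5) - (3)*(-7) = -25 + 21 = -4.
Characteristic equation: λ² - (0)λ + (-4) = 0.
Discriminant = (0)² - 4*(-4) = 0 + 16 = 16.
λ = (0 ± √16) / 2 = (0 ± 4) / 2 = -2, 2.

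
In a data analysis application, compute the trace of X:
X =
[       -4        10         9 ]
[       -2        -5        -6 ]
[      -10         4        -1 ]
tr(X) = -4 - 5 - 1 = -10

The trace of a square matrix is the sum of its diagonal entries.
Diagonal entries of X: X[0][0] = -4, X[1][1] = -5, X[2][2] = -1.
tr(X) = -4 - 5 - 1 = -10.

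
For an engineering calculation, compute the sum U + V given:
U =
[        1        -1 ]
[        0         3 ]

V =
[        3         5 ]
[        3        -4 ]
U + V =
[        4         4 ]
[        3        -1 ]

Matrix addition is elementwise: (U+V)[i][j] = U[i][j] + V[i][j].
  (U+V)[0][0] = (1) + (3) = 4
  (U+V)[0][1] = (-1) + (5) = 4
  (U+V)[1][0] = (0) + (3) = 3
  (U+V)[1][1] = (3) + (-4) = -1
U + V =
[        4         4 ]
[        3        -1 ]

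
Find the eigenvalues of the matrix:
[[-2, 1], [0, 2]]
λ = -2 and λ = 2

Characteristic equation: det(A - λI) = 0
λ² - (trace)λ + (det) = 0
λ² - (0)λ + (-4) = 0
λ² - 0λ - 4 = 0
Solving: λ = -2, 2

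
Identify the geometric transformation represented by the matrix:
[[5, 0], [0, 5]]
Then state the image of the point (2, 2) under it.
uniform scaling by factor 5; image of (2, 2) is (10, 10)

This is a diagonal matrix with equal entries 5, so it scales both axes by the same factor 5.
The matrix [[5, 0], [0, 5]] represents: uniform scaling by factor 5.
Applying it to (2, 2): [5·2 + 0·2, 0·2 + 5·2] = (10, 10).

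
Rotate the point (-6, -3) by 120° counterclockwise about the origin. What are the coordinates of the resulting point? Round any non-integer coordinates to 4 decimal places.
(5.5981, -3.6962)

Rotation matrix R(θ) = [[cos θ, -sin θ], [sin θ, cos θ]]; for θ = 120°:
R = [[-1/2, -√3/2], [√3/2, -1/2]]
Result: R × [-6, -3]ᵀ = [-1/2·-6 + (-√3/2)·-3, √3/2·-6 + (-1/2)·-3]ᵀ = (5.5981, -3.6962)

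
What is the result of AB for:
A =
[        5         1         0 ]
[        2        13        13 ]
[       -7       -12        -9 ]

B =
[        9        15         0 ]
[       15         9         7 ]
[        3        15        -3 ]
AB =
[       60        84         7 ]
[      252       342        52 ]
[     -270      -348       -57 ]

Matrix multiplication: (AB)[i][j] = sum over k of A[i][k] * B[k][j].
  (AB)[0][0] = (5)*(9) + (1)*(15) + (0)*(3) = 60
  (AB)[0][1] = (5)*(15) + (1)*(9) + (0)*(15) = 84
  (AB)[0][2] = (5)*(0) + (1)*(7) + (0)*(-3) = 7
  (AB)[1][0] = (2)*(9) + (13)*(15) + (13)*(3) = 252
  (AB)[1][1] = (2)*(15) + (13)*(9) + (13)*(15) = 342
  (AB)[1][2] = (2)*(0) + (13)*(7) + (13)*(-3) = 52
  (AB)[2][0] = (-7)*(9) + (-12)*(15) + (-9)*(3) = -270
  (AB)[2][1] = (-7)*(15) + (-12)*(9) + (-9)*(15) = -348
  (AB)[2][2] = (-7)*(0) + (-12)*(7) + (-9)*(-3) = -57
AB =
[       60        84         7 ]
[      252       342        52 ]
[     -270      -348       -57 ]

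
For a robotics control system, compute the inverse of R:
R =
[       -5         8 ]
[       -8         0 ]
det(R) = 64
R⁻¹ =
[        0      -1/8 ]
[      1/8     -5/64 ]

For a 2×2 matrix R = [[a, b], [c, d]] with det(R) ≠ 0, R⁻¹ = (1/det(R)) * [[d, -b], [-c, a]].
det(R) = (-5)*(0) - (8)*(-8) = 0 + 64 = 64.
R⁻¹ = (1/64) * [[0, -8], [8, -5]].
Dividing each entry by 64 and reducing:
R⁻¹ =
[        0      -1/8 ]
[      1/8     -5/64 ]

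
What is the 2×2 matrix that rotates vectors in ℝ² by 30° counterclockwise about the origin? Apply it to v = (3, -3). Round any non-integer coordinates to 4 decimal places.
R = [[√3/2, -1/2], [1/2, √3/2]]; R·v = (4.0981, -1.0981)

A counterclockwise rotation by angle θ in ℝ² has matrix R(θ) = [[cos θ, -sin θ], [sin θ, cos θ]].
For θ = 30°: cos θ = √3/2, sin θ = 1/2.
R(30°) = [[√3/2, -1/2], [1/2, √3/2]].
R·v = [√3/2·3 + (-1/2)·-3, 1/2·3 + √3/2·-3] = (4.0981, -1.0981).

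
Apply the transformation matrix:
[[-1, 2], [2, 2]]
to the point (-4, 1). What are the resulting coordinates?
(6, -6)

Matrix multiplication:
[[-1, 2], [2, 2]] × [-4, 1]ᵀ
= [-1×-4 + 2×1, 2×-4 + 2×1]ᵀ
= [6.0000, -6.0000]ᵀ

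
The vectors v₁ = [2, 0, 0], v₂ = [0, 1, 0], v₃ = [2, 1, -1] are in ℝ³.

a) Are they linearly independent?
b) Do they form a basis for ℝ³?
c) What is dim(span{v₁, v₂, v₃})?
Yes independent, yes basis, dim = 3

Stack v₁, v₂, v₃ as rows of a 3×3 matrix.
[[2, 0, 0]; [0, 1, 0]; [2, 1, -1]] is already lower triangular with nonzero diagonal entries (2, 1, -1), so its determinant is the product of the diagonal entries, det = (2)·(1)·(-1) = -2 ≠ 0, and the rows are linearly independent.
Three linearly independent vectors in ℝ³ form a basis for ℝ³, so dim(span{v₁,v₂,v₃}) = 3.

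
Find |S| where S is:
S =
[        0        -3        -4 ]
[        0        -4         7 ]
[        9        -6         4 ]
det(S) = -333

Expand along row 0 (cofactor expansion): det(S) = a*(e*i - f*h) - b*(d*i - f*g) + c*(d*h - e*g), where the 3×3 is [[a, b, c], [d, e, f], [g, h, i]].
Minor M_00 = (-4)*(4) - (7)*(-6) = -16 + 42 = 26.
Minor M_01 = (0)*(4) - (7)*(9) = 0 - 63 = -63.
Minor M_02 = (0)*(-6) - (-4)*(9) = 0 + 36 = 36.
det(S) = (0)*(26) - (-3)*(-63) + (-4)*(36) = 0 - 189 - 144 = -333.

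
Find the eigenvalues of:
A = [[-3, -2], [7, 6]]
λ = -1, 4

Solve det(A - λI) = 0. For a 2×2 matrix this is λ² - (trace)λ + det = 0.
trace(A) = -3 + 6 = 3.
det(A) = (-3)*(6) - (-2)*(7) = -18 + 14 = -4.
Characteristic equation: λ² - (3)λ + (-4) = 0.
Discriminant: (3)² - 4*(-4) = 9 + 16 = 25.
Roots: λ = (3 ± √25) / 2 = -1, 4.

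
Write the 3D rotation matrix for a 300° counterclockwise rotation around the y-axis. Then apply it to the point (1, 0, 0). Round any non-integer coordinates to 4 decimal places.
R = [[1/2, 0, -√3/2], [0, 1, 0], [√3/2, 0, 1/2]]; R·(1, 0, 0) = (0.5000, 0.0000, 0.8660)

Rotation matrix for 300° around y-axis:
cos(300°) = 1/2, sin(300°) = -√3/2
R = [[1/2, 0, -√3/2], [0, 1, 0], [√3/2, 0, 1/2]]
Apply to (1, 0, 0): R·[1, 0, 0]ᵀ = (0.5000, 0.0000, 0.8660)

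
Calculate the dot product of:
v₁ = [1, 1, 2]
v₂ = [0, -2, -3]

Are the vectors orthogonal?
-8, No

The dot product is the sum of products of corresponding components.
v₁·v₂ = (1)*(0) + (1)*(-2) + (2)*(-3) = 0 - 2 - 6 = -8.
Two vectors are orthogonal iff their dot product is 0; here the dot product is -8, so the vectors are not orthogonal.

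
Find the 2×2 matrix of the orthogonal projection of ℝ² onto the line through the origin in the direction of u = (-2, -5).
[[4/29, 10/29], [10/29, 25/29]]

The orthogonal projection onto the line spanned by a nonzero vector u = (a, b) has matrix P = (u uᵀ) / (uᵀ u) = (1/(a² + b²)) · [[a², ab], [ab, b²]].
Here u = (-2, -5), so a² + b² = 4 + 25 = 29.
P = (1/29) · [[4, 10], [10, 25]] = [[4/29, 10/29], [10/29, 25/29]].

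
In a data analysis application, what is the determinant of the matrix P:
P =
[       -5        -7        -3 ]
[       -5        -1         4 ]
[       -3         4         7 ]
det(P) = 23

Expand along row 0 (cofactor expansion): det(P) = a*(e*i - f*h) - b*(d*i - f*g) + c*(d*h - e*g), where the 3×3 is [[a, b, c], [d, e, f], [g, h, i]].
Minor M_00 = (-1)*(7) - (4)*(4) = -7 - 16 = -23.
Minor M_01 = (-5)*(7) - (4)*(-3) = -35 + 12 = -23.
Minor M_02 = (-5)*(4) - (-1)*(-3) = -20 - 3 = -23.
det(P) = (-5)*(-23) - (-7)*(-23) + (-3)*(-23) = 115 - 161 + 69 = 23.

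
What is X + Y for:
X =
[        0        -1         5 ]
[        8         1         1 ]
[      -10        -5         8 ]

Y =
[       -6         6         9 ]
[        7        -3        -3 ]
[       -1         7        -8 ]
X + Y =
[       -6         5        14 ]
[       15        -2        -2 ]
[      -11         2         0 ]

Matrix addition is elementwise: (X+Y)[i][j] = X[i][j] + Y[i][j].
  (X+Y)[0][0] = (0) + (-6) = -6
  (X+Y)[0][1] = (-1) + (6) = 5
  (X+Y)[0][2] = (5) + (9) = 14
  (X+Y)[1][0] = (8) + (7) = 15
  (X+Y)[1][1] = (1) + (-3) = -2
  (X+Y)[1][2] = (1) + (-3) = -2
  (X+Y)[2][0] = (-10) + (-1) = -11
  (X+Y)[2][1] = (-5) + (7) = 2
  (X+Y)[2][2] = (8) + (-8) = 0
X + Y =
[       -6         5        14 ]
[       15        -2        -2 ]
[      -11         2         0 ]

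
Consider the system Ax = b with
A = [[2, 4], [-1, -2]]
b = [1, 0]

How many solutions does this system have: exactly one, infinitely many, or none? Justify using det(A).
No solution

det(A) = (2)*(-2) - (4)*(-1) = 0, so A is singular.
The column space of A is span(column 1) = span([2, -1]).
b = [1, 0] is not a scalar multiple of column 1, so b ∉ column space and the system is inconsistent — no solution.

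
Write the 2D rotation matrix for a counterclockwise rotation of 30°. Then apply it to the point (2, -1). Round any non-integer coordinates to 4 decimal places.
R = [[√3/2, -1/2], [1/2, √3/2]]; R·(2, -1) = (2.2321, 0.1340)

Rotation matrix formula: R(θ) = [[cos θ, -sin θ], [sin θ, cos θ]]
For θ = 30°:
cos(30°) = √3/2
sin(30°) = 1/2
R = [[√3/2, -1/2], [1/2, √3/2]]
Apply to (2, -1): [√3/2·2 + (-1/2)·-1, 1/2·2 + √3/2·-1] = (2.2321, 0.1340)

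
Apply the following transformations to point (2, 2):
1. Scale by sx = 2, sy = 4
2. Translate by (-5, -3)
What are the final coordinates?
(-1, 5)

Step 1: Scale (2, 2) by (sx, sy) = (2, 4) → (4, 8)
Step 2: Translate by (-5, -3) → (-1, 5)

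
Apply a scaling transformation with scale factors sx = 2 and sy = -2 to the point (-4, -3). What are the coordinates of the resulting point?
(-8, 6)

Scaling matrix:
[[2, 0], [0, -2]]
Result: (-4 × 2, -3 × -2) = (-8, 6)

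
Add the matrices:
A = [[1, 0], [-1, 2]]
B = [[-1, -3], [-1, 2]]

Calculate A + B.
[[0, -3], [-2, 4]]

Add corresponding elements:
(1)+(-1)=0
(0)+(-3)=-3
(-1)+(-1)=-2
(2)+(2)=4
A + B = [[0, -3], [-2, 4]]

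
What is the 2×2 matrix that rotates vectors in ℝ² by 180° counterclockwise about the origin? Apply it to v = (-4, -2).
R = [[-1, 0], [0, -1]]; R·v = (4, 2)

A counterclockwise rotation by angle θ in ℝ² has matrix R(θ) = [[cos θ, -sin θ], [sin θ, cos θ]].
For θ = 180°: cos θ = -1, sin θ = 0.
R(180°) = [[-1, 0], [0, -1]].
R·v = [-1·-4 + (0)·-2, 0·-4 + -1·-2] = (4, 2).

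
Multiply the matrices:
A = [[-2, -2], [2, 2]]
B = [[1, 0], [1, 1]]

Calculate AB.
[[-4, -2], [4, 2]]

Each entry (i,j) of AB = sum over k of A[i][k]*B[k][j].
(AB)[0][0] = (-2)*(1) + (-2)*(1) = -4
(AB)[0][1] = (-2)*(0) + (-2)*(1) = -2
(AB)[1][0] = (2)*(1) + (2)*(1) = 4
(AB)[1][1] = (2)*(0) + (2)*(1) = 2
AB = [[-4, -2], [4, 2]]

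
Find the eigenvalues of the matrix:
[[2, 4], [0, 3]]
λ = 2 and λ = 3

Characteristic equation: det(A - λI) = 0
λ² - (trace)λ + (det) = 0
λ² - (5)λ + (6) = 0
λ² - 5λ + 6 = 0
Solving: λ = 2, 3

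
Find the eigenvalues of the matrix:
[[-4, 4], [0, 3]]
λ = -4 and λ = 3

Characteristic equation: det(A - λI) = 0
λ² - (trace)λ + (det) = 0
λ² - (-1)λ + (-12) = 0
λ² + 1λ - 12 = 0
Solving: λ = -4, 3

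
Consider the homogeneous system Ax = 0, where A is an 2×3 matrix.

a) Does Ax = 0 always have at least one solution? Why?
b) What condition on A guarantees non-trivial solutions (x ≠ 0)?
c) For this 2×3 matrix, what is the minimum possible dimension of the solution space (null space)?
a) Yes, x = 0 is always a solution. b) When A has linearly dependent columns (rank < n). c) Minimum nullity = 1.

a) x = 0 satisfies A·0 = 0, so the zero vector is always a solution.
b) Non-trivial solutions exist iff the columns of A are linearly dependent, equivalently rank(A) < n (the number of columns).
c) By rank-nullity, rank(A) + nullity(A) = n = 3. Since A has only 2 rows, rank(A) ≤ 2, so nullity(A) ≥ 3 - 2 = 1.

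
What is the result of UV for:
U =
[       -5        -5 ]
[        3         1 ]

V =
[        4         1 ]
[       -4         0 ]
UV =
[        0        -5 ]
[        8         3 ]

Matrix multiplication: (UV)[i][j] = sum over k of U[i][k] * V[k][j].
  (UV)[0][0] = (-5)*(4) + (-5)*(-4) = 0
  (UV)[0][1] = (-5)*(1) + (-5)*(0) = -5
  (UV)[1][0] = (3)*(4) + (1)*(-4) = 8
  (UV)[1][1] = (3)*(1) + (1)*(0) = 3
UV =
[        0        -5 ]
[        8         3 ]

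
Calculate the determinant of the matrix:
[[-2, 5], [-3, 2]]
11

For a 2×2 matrix [[a, b], [c, d]], det = ad - bc
det = (-2)(2) - (5)(-3) = -4 - -15 = 11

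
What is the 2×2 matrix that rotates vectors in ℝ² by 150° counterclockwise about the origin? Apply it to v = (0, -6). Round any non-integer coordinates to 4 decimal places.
R = [[-√3/2, -1/2], [1/2, -√3/2]]; R·v = (3.0000, 5.1962)

A counterclockwise rotation by angle θ in ℝ² has matrix R(θ) = [[cos θ, -sin θ], [sin θ, cos θ]].
For θ = 150°: cos θ = -√3/2, sin θ = 1/2.
R(150°) = [[-√3/2, -1/2], [1/2, -√3/2]].
R·v = [-√3/2·0 + (-1/2)·-6, 1/2·0 + -√3/2·-6] = (3.0000, 5.1962).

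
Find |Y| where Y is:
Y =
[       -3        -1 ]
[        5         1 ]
det(Y) = 2

For a 2×2 matrix [[a, b], [c, d]], det = a*d - b*c.
det(Y) = (-3)*(1) - (-1)*(5) = -3 + 5 = 2.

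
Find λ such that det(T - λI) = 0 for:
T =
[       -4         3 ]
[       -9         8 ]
λ = -1, 5

Solve det(T - λI) = 0. For a 2×2 matrix the characteristic equation is λ² - (trace)λ + det = 0.
trace(T) = a + d = -4 + 8 = 4.
det(T) = a*d - b*c = (-4)*(8) - (3)*(-9) = -32 + 27 = -5.
Characteristic equation: λ² - (4)λ + (-5) = 0.
Discriminant = (4)² - 4*(-5) = 16 + 20 = 36.
λ = (4 ± √36) / 2 = (4 ± 6) / 2 = -1, 5.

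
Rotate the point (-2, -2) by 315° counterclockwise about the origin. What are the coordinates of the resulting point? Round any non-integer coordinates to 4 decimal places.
(-2.8284, 0.0000)

Rotation matrix R(θ) = [[cos θ, -sin θ], [sin θ, cos θ]]; for θ = 315°:
R = [[√2/2, √2/2], [-√2/2, √2/2]]
Result: R × [-2, -2]ᵀ = [√2/2·-2 + (√2/2)·-2, -√2/2·-2 + (√2/2)·-2]ᵀ = (-2.8284, 0.0000)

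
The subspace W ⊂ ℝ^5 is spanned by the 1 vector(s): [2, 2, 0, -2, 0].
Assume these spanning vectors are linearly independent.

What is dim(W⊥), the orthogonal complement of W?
dim(W⊥) = 4

For any subspace W of ℝ^n, dim(W) + dim(W⊥) = n (the whole-space dimension).
Here the given 1 vectors are linearly independent, so dim(W) = 1.
Thus dim(W⊥) = n - dim(W) = 5 - 1 = 4.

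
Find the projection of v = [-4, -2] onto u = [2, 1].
[-4, -2]

The projection of v onto u is proj_u(v) = ((v·u) / (u·u)) · u.
v·u = (-4)*(2) + (-2)*(1) = -10.
u·u = (2)*(2) + (1)*(1) = 5.
coefficient = -10 / 5 = -2.
proj_u(v) = -2 · [2, 1] = [-4, -2].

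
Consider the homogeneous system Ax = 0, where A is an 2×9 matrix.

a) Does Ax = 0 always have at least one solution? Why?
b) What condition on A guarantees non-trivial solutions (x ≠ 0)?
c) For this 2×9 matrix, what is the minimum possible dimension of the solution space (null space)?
a) Yes, x = 0 is always a solution. b) When A has linearly dependent columns (rank < n). c) Minimum nullity = 7.

a) x = 0 satisfies A·0 = 0, so the zero vector is always a solution.
b) Non-trivial solutions exist iff the columns of A are linearly dependent, equivalently rank(A) < n (the number of columns).
c) By rank-nullity, rank(A) + nullity(A) = n = 9. Since A has only 2 rows, rank(A) ≤ 2, so nullity(A) ≥ 9 - 2 = 7.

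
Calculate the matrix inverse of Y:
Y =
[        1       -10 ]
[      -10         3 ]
det(Y) = -97
Y⁻¹ =
[    -3/97    -10/97 ]
[   -10/97     -1/97 ]

For a 2×2 matrix Y = [[a, b], [c, d]] with det(Y) ≠ 0, Y⁻¹ = (1/det(Y)) * [[d, -b], [-c, a]].
det(Y) = (1)*(3) - (-10)*(-10) = 3 - 100 = -97.
Y⁻¹ = (1/-97) * [[3, 10], [10, 1]].
Dividing each entry by -97 and reducing:
Y⁻¹ =
[    -3/97    -10/97 ]
[   -10/97     -1/97 ]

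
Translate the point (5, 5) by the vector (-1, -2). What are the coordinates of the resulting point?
(4, 3)

Translation by (-1, -2):
x' = 5 + -1 = 4
y' = 5 + -2 = 3
Homogeneous matrix: [[1, 0, -1], [0, 1, -2], [0, 0, 1]]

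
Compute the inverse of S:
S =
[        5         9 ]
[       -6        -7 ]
det(S) = 19
S⁻¹ =
[    -7/19     -9/19 ]
[     6/19      5/19 ]

For a 2×2 matrix S = [[a, b], [c, d]] with det(S) ≠ 0, S⁻¹ = (1/det(S)) * [[d, -b], [-c, a]].
det(S) = (5)*(-7) - (9)*(-6) = -35 + 54 = 19.
S⁻¹ = (1/19) * [[-7, -9], [6, 5]].
Dividing each entry by 19 and reducing:
S⁻¹ =
[    -7/19     -9/19 ]
[     6/19      5/19 ]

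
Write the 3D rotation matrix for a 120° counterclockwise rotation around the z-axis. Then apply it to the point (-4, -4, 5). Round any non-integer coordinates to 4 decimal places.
R = [[-1/2, -√3/2, 0], [√3/2, -1/2, 0], [0, 0, 1]]; R·(-4, -4, 5) = (5.4641, -1.4641, 5.0000)

Rotation matrix for 120° around z-axis:
cos(120°) = -1/2, sin(120°) = √3/2
R = [[-1/2, -√3/2, 0], [√3/2, -1/2, 0], [0, 0, 1]]
Apply to (-4, -4, 5): R·[-4, -4, 5]ᵀ = (5.4641, -1.4641, 5.0000)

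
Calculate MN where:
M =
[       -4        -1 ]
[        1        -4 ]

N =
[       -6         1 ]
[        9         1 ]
MN =
[       15        -5 ]
[      -42        -3 ]

Matrix multiplication: (MN)[i][j] = sum over k of M[i][k] * N[k][j].
  (MN)[0][0] = (-4)*(-6) + (-1)*(9) = 15
  (MN)[0][1] = (-4)*(1) + (-1)*(1) = -5
  (MN)[1][0] = (1)*(-6) + (-4)*(9) = -42
  (MN)[1][1] = (1)*(1) + (-4)*(1) = -3
MN =
[       15        -5 ]
[      -42        -3 ]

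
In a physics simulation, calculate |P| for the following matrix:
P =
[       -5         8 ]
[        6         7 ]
det(P) = -83

For a 2×2 matrix [[a, b], [c, d]], det = a*d - b*c.
det(P) = (-5)*(7) - (8)*(6) = -35 - 48 = -83.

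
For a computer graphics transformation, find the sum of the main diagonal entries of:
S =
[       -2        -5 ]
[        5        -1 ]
tr(S) = -2 - 1 = -3

The trace of a square matrix is the sum of its diagonal entries.
Diagonal entries of S: S[0][0] = -2, S[1][1] = -1.
tr(S) = -2 - 1 = -3.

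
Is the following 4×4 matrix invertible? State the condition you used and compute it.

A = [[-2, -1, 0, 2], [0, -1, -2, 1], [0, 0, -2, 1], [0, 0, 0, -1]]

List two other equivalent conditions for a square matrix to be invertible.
Yes, invertible; det(A) = 4 ≠ 0. Equivalent conditions: rank(A) = 4; Ax = 0 has only the trivial solution; 0 is not an eigenvalue; the columns of A are linearly independent.

To check invertibility, compute det(A).
The given matrix is triangular, so det(A) equals the product of its diagonal entries = 4 ≠ 0.
Since det(A) ≠ 0, A is invertible.
Equivalent conditions for a square matrix A to be invertible:
- rank(A) = 4 (full rank).
- The homogeneous system Ax = 0 has only the trivial solution x = 0.
- 0 is not an eigenvalue of A.
- The columns (equivalently rows) of A are linearly independent.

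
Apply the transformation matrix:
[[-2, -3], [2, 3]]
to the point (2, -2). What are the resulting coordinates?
(2, -2)

Matrix multiplication:
[[-2, -3], [2, 3]] × [2, -2]ᵀ
= [-2×2 + -3×-2, 2×2 + 3×-2]ᵀ
= [2.0000, -2.0000]ᵀ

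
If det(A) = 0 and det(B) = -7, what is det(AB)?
0

Use the multiplicative property of determinants: det(AB) = det(A)*det(B).
det(AB) = (0)*(-7) = 0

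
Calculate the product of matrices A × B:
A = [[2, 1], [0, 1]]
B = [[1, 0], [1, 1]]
[[3, 1], [1, 1]]

Matrix multiplication:
C[0][0] = 2×1 + 1×1 = 3
C[0][1] = 2×0 + 1×1 = 1
C[1][0] = 0×1 + 1×1 = 1
C[1][1] = 0×0 + 1×1 = 1
Result: [[3, 1], [1, 1]]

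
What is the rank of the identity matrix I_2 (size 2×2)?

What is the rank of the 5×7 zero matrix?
rank(I_2) = 2, rank(0) = 0

The identity I_2 has 2 columns that are the standard basis vectors e_1, …, e_2. These are linearly independent, so all 2 columns are pivots and rank(I_2) = 2.
The 5×7 zero matrix has every entry zero, so every row is the zero row and there are no pivots; rank(0) = 0.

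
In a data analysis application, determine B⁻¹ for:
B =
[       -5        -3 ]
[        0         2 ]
det(B) = -10
B⁻¹ =
[     -1/5     -3/10 ]
[        0       1/2 ]

For a 2×2 matrix B = [[a, b], [c, d]] with det(B) ≠ 0, B⁻¹ = (1/det(B)) * [[d, -b], [-c, a]].
det(B) = (-5)*(2) - (-3)*(0) = -10 - 0 = -10.
B⁻¹ = (1/-10) * [[2, 3], [0, -5]].
Dividing each entry by -10 and reducing:
B⁻¹ =
[     -1/5     -3/10 ]
[        0       1/2 ]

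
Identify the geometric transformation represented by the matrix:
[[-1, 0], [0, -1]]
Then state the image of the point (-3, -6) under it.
rotation by 180° (or reflection through origin); image of (-3, -6) is (3, 6)

This matches the form [[cos θ, -sin θ], [sin θ, cos θ]] of a rotation matrix; reading off cos θ and sin θ gives the angle.
The matrix [[-1, 0], [0, -1]] represents: rotation by 180° (or reflection through origin).
Applying it to (-3, -6): [-1·-3 + 0·-6, 0·-3 + -1·-6] = (3, 6).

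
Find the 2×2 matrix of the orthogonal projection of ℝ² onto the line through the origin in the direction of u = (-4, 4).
[[1/2, -1/2], [-1/2, 1/2]]

The orthogonal projection onto the line spanned by a nonzero vector u = (a, b) has matrix P = (u uᵀ) / (uᵀ u) = (1/(a² + b²)) · [[a², ab], [ab, b²]].
Here u = (-4, 4), so a² + b² = 16 + 16 = 32.
P = (1/32) · [[16, -16], [-16, 16]] = [[1/2, -1/2], [-1/2, 1/2]].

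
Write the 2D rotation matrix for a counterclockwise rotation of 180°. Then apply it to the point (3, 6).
R = [[-1, 0], [0, -1]]; R·(3, 6) = (-3, -6)

Rotation matrix formula: R(θ) = [[cos θ, -sin θ], [sin θ, cos θ]]
For θ = 180°:
cos(180°) = -1
sin(180°) = 0
R = [[-1, 0], [0, -1]]
Apply to (3, 6): [-1·3 + (0)·6, 0·3 + -1·6] = (-3, -6)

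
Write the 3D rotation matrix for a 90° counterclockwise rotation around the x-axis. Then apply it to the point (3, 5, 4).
R = [[1, 0, 0], [0, 0, -1], [0, 1, 0]]; R·(3, 5, 4) = (3, -4, 5)

Rotation matrix for 90° around x-axis:
cos(90°) = 0, sin(90°) = 1
R = [[1, 0, 0], [0, 0, -1], [0, 1, 0]]
Apply to (3, 5, 4): R·[3, 5, 4]ᵀ = (3, -4, 5)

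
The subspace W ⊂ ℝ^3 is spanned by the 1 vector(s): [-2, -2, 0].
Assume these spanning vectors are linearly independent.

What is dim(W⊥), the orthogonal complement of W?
dim(W⊥) = 2

For any subspace W of ℝ^n, dim(W) + dim(W⊥) = n (the whole-space dimension).
Here the given 1 vectors are linearly independent, so dim(W) = 1.
Thus dim(W⊥) = n - dim(W) = 3 - 1 = 2.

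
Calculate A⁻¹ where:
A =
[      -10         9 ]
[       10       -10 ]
det(A) = 10
A⁻¹ =
[       -1     -9/10 ]
[       -1        -1 ]

For a 2×2 matrix A = [[a, b], [c, d]] with det(A) ≠ 0, A⁻¹ = (1/det(A)) * [[d, -b], [-c, a]].
det(A) = (-10)*(-10) - (9)*(10) = 100 - 90 = 10.
A⁻¹ = (1/10) * [[-10, -9], [-10, -10]].
Dividing each entry by 10 and reducing:
A⁻¹ =
[       -1     -9/10 ]
[       -1        -1 ]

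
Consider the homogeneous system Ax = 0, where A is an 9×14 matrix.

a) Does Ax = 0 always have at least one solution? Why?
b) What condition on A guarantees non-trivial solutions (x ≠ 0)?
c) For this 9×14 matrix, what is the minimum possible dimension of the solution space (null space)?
a) Yes, x = 0 is always a solution. b) When A has linearly dependent columns (rank < n). c) Minimum nullity = 5.

a) x = 0 satisfies A·0 = 0, so the zero vector is always a solution.
b) Non-trivial solutions exist iff the columns of A are linearly dependent, equivalently rank(A) < n (the number of columns).
c) By rank-nullity, rank(A) + nullity(A) = n = 14. Since A has only 9 rows, rank(A) ≤ 9, so nullity(A) ≥ 14 - 9 = 5.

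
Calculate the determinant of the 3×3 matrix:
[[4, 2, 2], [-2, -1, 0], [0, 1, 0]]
-4

Expansion along first row:
det = 4·det([[-1,0],[1,0]]) - 2·det([[-2,0],[0,0]]) + 2·det([[-2,-1],[0,1]])
    = 4·(-1·0 - 0·1) - 2·(-2·0 - 0·0) + 2·(-2·1 - -1·0)
    = 4·0 - 2·0 + 2·-2
    = 0 + 0 + -4 = -4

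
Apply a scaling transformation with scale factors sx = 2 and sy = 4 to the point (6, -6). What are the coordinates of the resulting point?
(12, -24)

Scaling matrix:
[[2, 0], [0, 4]]
Result: (6 × 2, -6 × 4) = (12, -24)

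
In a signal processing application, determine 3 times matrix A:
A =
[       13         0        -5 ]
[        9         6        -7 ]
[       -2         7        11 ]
3A =
[       39         0       -15 ]
[       27        18       -21 ]
[       -6        21        33 ]

Scalar multiplication is elementwise: (3A)[i][j] = 3 * A[i][j].
  (3A)[0][0] = 3 * (13) = 39
  (3A)[0][1] = 3 * (0) = 0
  (3A)[0][2] = 3 * (-5) = -15
  (3A)[1][0] = 3 * (9) = 27
  (3A)[1][1] = 3 * (6) = 18
  (3A)[1][2] = 3 * (-7) = -21
  (3A)[2][0] = 3 * (-2) = -6
  (3A)[2][1] = 3 * (7) = 21
  (3A)[2][2] = 3 * (11) = 33
3A =
[       39         0       -15 ]
[       27        18       -21 ]
[       -6        21        33 ]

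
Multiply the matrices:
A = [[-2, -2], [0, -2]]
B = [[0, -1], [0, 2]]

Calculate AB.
[[0, -2], [0, -4]]

Each entry (i,j) of AB = sum over k of A[i][k]*B[k][j].
(AB)[0][0] = (-2)*(0) + (-2)*(0) = 0
(AB)[0][1] = (-2)*(-1) + (-2)*(2) = -2
(AB)[1][0] = (0)*(0) + (-2)*(0) = 0
(AB)[1][1] = (0)*(-1) + (-2)*(2) = -4
AB = [[0, -2], [0, -4]]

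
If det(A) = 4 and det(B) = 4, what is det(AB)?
16

Use the multiplicative property of determinants: det(AB) = det(A)*det(B).
det(AB) = (4)*(4) = 16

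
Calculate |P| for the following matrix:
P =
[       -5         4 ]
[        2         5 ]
det(P) = -33

For a 2×2 matrix [[a, b], [c, d]], det = a*d - b*c.
det(P) = (-5)*(5) - (4)*(2) = -25 - 8 = -33.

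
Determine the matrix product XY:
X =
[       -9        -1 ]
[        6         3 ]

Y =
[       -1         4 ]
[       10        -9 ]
XY =
[       -1       -27 ]
[       24        -3 ]

Matrix multiplication: (XY)[i][j] = sum over k of X[i][k] * Y[k][j].
  (XY)[0][0] = (-9)*(-1) + (-1)*(10) = -1
  (XY)[0][1] = (-9)*(4) + (-1)*(-9) = -27
  (XY)[1][0] = (6)*(-1) + (3)*(10) = 24
  (XY)[1][1] = (6)*(4) + (3)*(-9) = -3
XY =
[       -1       -27 ]
[       24        -3 ]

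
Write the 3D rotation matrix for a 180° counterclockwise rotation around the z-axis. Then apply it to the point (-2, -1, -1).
R = [[-1, 0, 0], [0, -1, 0], [0, 0, 1]]; R·(-2, -1, -1) = (2, 1, -1)

Rotation matrix for 180° around z-axis:
cos(180°) = -1, sin(180°) = 0
R = [[-1, 0, 0], [0, -1, 0], [0, 0, 1]]
Apply to (-2, -1, -1): R·[-2, -1, -1]ᵀ = (2, 1, -1)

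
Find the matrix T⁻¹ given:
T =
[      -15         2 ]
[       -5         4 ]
det(T) = -50
T⁻¹ =
[    -2/25      1/25 ]
[    -1/10      3/10 ]

For a 2×2 matrix T = [[a, b], [c, d]] with det(T) ≠ 0, T⁻¹ = (1/det(T)) * [[d, -b], [-c, a]].
det(T) = (-15)*(4) - (2)*(-5) = -60 + 10 = -50.
T⁻¹ = (1/-50) * [[4, -2], [5, -15]].
Dividing each entry by -50 and reducing:
T⁻¹ =
[    -2/25      1/25 ]
[    -1/10      3/10 ]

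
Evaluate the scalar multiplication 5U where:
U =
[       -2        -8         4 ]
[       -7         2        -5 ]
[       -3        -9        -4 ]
5U =
[      -10       -40        20 ]
[      -35        10       -25 ]
[      -15       -45       -20 ]

Scalar multiplication is elementwise: (5U)[i][j] = 5 * U[i][j].
  (5U)[0][0] = 5 * (-2) = -10
  (5U)[0][1] = 5 * (-8) = -40
  (5U)[0][2] = 5 * (4) = 20
  (5U)[1][0] = 5 * (-7) = -35
  (5U)[1][1] = 5 * (2) = 10
  (5U)[1][2] = 5 * (-5) = -25
  (5U)[2][0] = 5 * (-3) = -15
  (5U)[2][1] = 5 * (-9) = -45
  (5U)[2][2] = 5 * (-4) = -20
5U =
[      -10       -40        20 ]
[      -35        10       -25 ]
[      -15       -45       -20 ]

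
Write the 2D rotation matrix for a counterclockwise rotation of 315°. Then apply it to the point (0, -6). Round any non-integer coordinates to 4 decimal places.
R = [[√2/2, √2/2], [-√2/2, √2/2]]; R·(0, -6) = (-4.2426, -4.2426)

Rotation matrix formula: R(θ) = [[cos θ, -sin θ], [sin θ, cos θ]]
For θ = 315°:
cos(315°) = √2/2
sin(315°) = -√2/2
R = [[√2/2, √2/2], [-√2/2, √2/2]]
Apply to (0, -6): [√2/2·0 + (√2/2)·-6, -√2/2·0 + √2/2·-6] = (-4.2426, -4.2426)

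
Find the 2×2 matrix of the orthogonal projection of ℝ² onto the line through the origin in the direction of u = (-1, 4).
[[1/17, -4/17], [-4/17, 16/17]]

The orthogonal projection onto the line spanned by a nonzero vector u = (a, b) has matrix P = (u uᵀ) / (uᵀ u) = (1/(a² + b²)) · [[a², ab], [ab, b²]].
Here u = (-1, 4), so a² + b² = 1 + 16 = 17.
P = (1/17) · [[1, -4], [-4, 16]] = [[1/17, -4/17], [-4/17, 16/17]].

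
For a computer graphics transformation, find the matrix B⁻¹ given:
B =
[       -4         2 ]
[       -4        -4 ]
det(B) = 24
B⁻¹ =
[     -1/6     -1/12 ]
[      1/6      -1/6 ]

For a 2×2 matrix B = [[a, b], [c, d]] with det(B) ≠ 0, B⁻¹ = (1/det(B)) * [[d, -b], [-c, a]].
det(B) = (-4)*(-4) - (2)*(-4) = 16 + 8 = 24.
B⁻¹ = (1/24) * [[-4, -2], [4, -4]].
Dividing each entry by 24 and reducing:
B⁻¹ =
[     -1/6     -1/12 ]
[      1/6      -1/6 ]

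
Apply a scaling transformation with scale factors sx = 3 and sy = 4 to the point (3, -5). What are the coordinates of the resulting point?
(9, -20)

Scaling matrix:
[[3, 0], [0, 4]]
Result: (3 × 3, -5 × 4) = (9, -20)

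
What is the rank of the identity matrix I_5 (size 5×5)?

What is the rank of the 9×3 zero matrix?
rank(I_5) = 5, rank(0) = 0

The identity I_5 has 5 columns that are the standard basis vectors e_1, …, e_5. These are linearly independent, so all 5 columns are pivots and rank(I_5) = 5.
The 9×3 zero matrix has every entry zero, so every row is the zero row and there are no pivots; rank(0) = 0.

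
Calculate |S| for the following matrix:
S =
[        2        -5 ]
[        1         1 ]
det(S) = 7

For a 2×2 matrix [[a, b], [c, d]], det = a*d - b*c.
det(S) = (2)*(1) - (-5)*(1) = 2 + 5 = 7.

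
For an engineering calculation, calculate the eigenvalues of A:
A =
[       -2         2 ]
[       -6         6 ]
λ = 0, 4

Solve det(A - λI) = 0. For a 2×2 matrix the characteristic equation is λ² - (trace)λ + det = 0.
trace(A) = a + d = -2 + 6 = 4.
det(A) = a*d - b*c = (-2)*(6) - (2)*(-6) = -12 + 12 = 0.
Characteristic equation: λ² - (4)λ + (0) = 0.
Discriminant = (4)² - 4*(0) = 16 - 0 = 16.
λ = (4 ± √16) / 2 = (4 ± 4) / 2 = 0, 4.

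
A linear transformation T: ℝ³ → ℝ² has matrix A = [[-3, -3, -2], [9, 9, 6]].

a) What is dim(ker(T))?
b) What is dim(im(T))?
dim(ker) = 2, dim(im) = 1

Observe that row 2 = -3 × row 1 (so the rows are linearly dependent).
Thus rank(A) = 1 (only one linearly independent row).
dim(im(T)) = rank(A) = 1.
By the rank-nullity theorem applied to T: ℝ³ → ℝ², rank(A) + nullity(A) = 3 (the domain dimension), so dim(ker(T)) = 3 - 1 = 2.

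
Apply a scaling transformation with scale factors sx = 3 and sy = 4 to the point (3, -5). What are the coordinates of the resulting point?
(9, -20)

Scaling matrix:
[[3, 0], [0, 4]]
Result: (3 × 3, -5 × 4) = (9, -20)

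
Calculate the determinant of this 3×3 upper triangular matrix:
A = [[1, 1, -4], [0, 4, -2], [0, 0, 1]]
4

The determinant of a triangular matrix is the product of its diagonal entries (the off-diagonal entries above the diagonal do not affect it).
det(A) = (1) * (4) * (1) = 4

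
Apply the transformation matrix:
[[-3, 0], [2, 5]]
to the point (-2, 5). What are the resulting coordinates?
(6, 21)

Matrix multiplication:
[[-3, 0], [2, 5]] × [-2, 5]ᵀ
= [-3×-2 + 0×5, 2×-2 + 5×5]ᵀ
= [6.0000, 21.0000]ᵀ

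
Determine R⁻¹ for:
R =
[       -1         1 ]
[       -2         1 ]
det(R) = 1
R⁻¹ =
[        1        -1 ]
[        2        -1 ]

For a 2×2 matrix R = [[a, b], [c, d]] with det(R) ≠ 0, R⁻¹ = (1/det(R)) * [[d, -b], [-c, a]].
det(R) = (-1)*(1) - (1)*(-2) = -1 + 2 = 1.
R⁻¹ = (1/1) * [[1, -1], [2, -1]].
Dividing each entry by 1 and reducing:
R⁻¹ =
[        1        -1 ]
[        2        -1 ]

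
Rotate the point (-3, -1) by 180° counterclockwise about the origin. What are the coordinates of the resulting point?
(3, 1)

Rotation matrix R(θ) = [[cos θ, -sin θ], [sin θ, cos θ]]; for θ = 180°:
R = [[-1, 0], [0, -1]]
Result: R × [-3, -1]ᵀ = [-1·-3 + (0)·-1, 0·-3 + (-1)·-1]ᵀ = (3, 1)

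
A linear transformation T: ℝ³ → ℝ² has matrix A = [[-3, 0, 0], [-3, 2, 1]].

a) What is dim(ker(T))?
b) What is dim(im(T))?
dim(ker) = 1, dim(im) = 2

The two rows are not scalar multiples of one another (no single k satisfies row 2 = k × row 1), so they are linearly independent.
Thus rank(A) = 2.
dim(im(T)) = rank(A) = 2.
By the rank-nullity theorem applied to T: ℝ³ → ℝ², rank(A) + nullity(A) = 3 (the domain dimension), so dim(ker(T)) = 3 - 2 = 1.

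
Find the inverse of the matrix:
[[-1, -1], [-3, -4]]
[[-4, 1], [3, -1]]

For [[a,b],[c,d]], inverse = (1/det)·[[d,-b],[-c,a]]
det = -1·-4 - -1·-3 = 1
Inverse = (1/1)·[[-4, 1], [3, -1]]
        = [[-4, 1], [3, -1]]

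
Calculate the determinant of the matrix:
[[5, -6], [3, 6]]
48

For a 2×2 matrix [[a, b], [c, d]], det = ad - bc
det = (5)(6) - (-6)(3) = 30 - -18 = 48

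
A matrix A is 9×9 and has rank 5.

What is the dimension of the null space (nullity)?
4

The rank-nullity theorem for an m×n matrix states:
rank(A) + nullity(A) = n (the number of columns).
Here n = 9 and rank(A) = 5, so nullity(A) = 9 - 5 = 4.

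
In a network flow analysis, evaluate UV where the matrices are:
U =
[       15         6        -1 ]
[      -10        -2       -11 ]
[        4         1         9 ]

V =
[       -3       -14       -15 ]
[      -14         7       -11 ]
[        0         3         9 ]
UV =
[     -129      -171      -300 ]
[       58        93        73 ]
[      -26       -22        10 ]

Matrix multiplication: (UV)[i][j] = sum over k of U[i][k] * V[k][j].
  (UV)[0][0] = (15)*(-3) + (6)*(-14) + (-1)*(0) = -129
  (UV)[0][1] = (15)*(-14) + (6)*(7) + (-1)*(3) = -171
  (UV)[0][2] = (15)*(-15) + (6)*(-11) + (-1)*(9) = -300
  (UV)[1][0] = (-10)*(-3) + (-2)*(-14) + (-11)*(0) = 58
  (UV)[1][1] = (-10)*(-14) + (-2)*(7) + (-11)*(3) = 93
  (UV)[1][2] = (-10)*(-15) + (-2)*(-11) + (-11)*(9) = 73
  (UV)[2][0] = (4)*(-3) + (1)*(-14) + (9)*(0) = -26
  (UV)[2][1] = (4)*(-14) + (1)*(7) + (9)*(3) = -22
  (UV)[2][2] = (4)*(-15) + (1)*(-11) + (9)*(9) = 10
UV =
[     -129      -171      -300 ]
[       58        93        73 ]
[      -26       -22        10 ]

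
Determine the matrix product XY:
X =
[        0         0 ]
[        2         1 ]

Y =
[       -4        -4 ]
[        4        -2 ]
XY =
[        0         0 ]
[       -4       -10 ]

Matrix multiplication: (XY)[i][j] = sum over k of X[i][k] * Y[k][j].
  (XY)[0][0] = (0)*(-4) + (0)*(4) = 0
  (XY)[0][1] = (0)*(-4) + (0)*(-2) = 0
  (XY)[1][0] = (2)*(-4) + (1)*(4) = -4
  (XY)[1][1] = (2)*(-4) + (1)*(-2) = -10
XY =
[        0         0 ]
[       -4       -10 ]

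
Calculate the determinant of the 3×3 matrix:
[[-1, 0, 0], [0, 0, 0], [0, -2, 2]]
0

Expansion along first row:
det = -1·det([[0,0],[-2,2]]) - 0·det([[0,0],[0,2]]) + 0·det([[0,0],[0,-2]])
    = -1·(0·2 - 0·-2) - 0·(0·2 - 0·0) + 0·(0·-2 - 0·0)
    = -1·0 - 0·0 + 0·0
    = 0 + 0 + 0 = 0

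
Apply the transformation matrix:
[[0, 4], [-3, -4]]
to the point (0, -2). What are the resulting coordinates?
(-8, 8)

Matrix multiplication:
[[0, 4], [-3, -4]] × [0, -2]ᵀ
= [0×0 + 4×-2, -3×0 + -4×-2]ᵀ
= [-8.0000, 8.0000]ᵀ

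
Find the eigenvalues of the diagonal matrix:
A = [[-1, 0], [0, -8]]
λ₁ = -1, λ₂ = -8

The characteristic polynomial of A is det(A - λI) = (-1 - λ)(-8 - λ) = 0.
The roots are λ = -1 and λ = -8, so the eigenvalues are the diagonal entries.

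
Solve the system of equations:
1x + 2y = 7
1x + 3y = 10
x = 1, y = 3

Use elimination (row reduction):
Equation 1: 1x + 2y = 7.
Equation 2: 1x + 3y = 10.
Multiply Eq1 by 1 and Eq2 by 1: 1x + 2y = 7;  1x + 3y = 10.
Subtract: (1)y = 3, so y = 3.
Back-substitute into Eq1: 1x + 2*(3) = 7, so x = 1.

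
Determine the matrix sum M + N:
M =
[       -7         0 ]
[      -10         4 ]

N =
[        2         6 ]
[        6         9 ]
M + N =
[       -5         6 ]
[       -4        13 ]

Matrix addition is elementwise: (M+N)[i][j] = M[i][j] + N[i][j].
  (M+N)[0][0] = (-7) + (2) = -5
  (M+N)[0][1] = (0) + (6) = 6
  (M+N)[1][0] = (-10) + (6) = -4
  (M+N)[1][1] = (4) + (9) = 13
M + N =
[       -5         6 ]
[       -4        13 ]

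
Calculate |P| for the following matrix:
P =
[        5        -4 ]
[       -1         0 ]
det(P) = -4

For a 2×2 matrix [[a, b], [c, d]], det = a*d - b*c.
det(P) = (5)*(0) - (-4)*(-1) = 0 - 4 = -4.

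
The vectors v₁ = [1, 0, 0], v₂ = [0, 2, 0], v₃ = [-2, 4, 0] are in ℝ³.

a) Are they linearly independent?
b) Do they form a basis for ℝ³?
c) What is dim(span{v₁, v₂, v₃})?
Not independent, not a basis, dim(span) = 2

Check whether v₃ can be written as a linear combination of v₁ and v₂.
v₃ = (-2)·v₁ + (2)·v₂ = [-2, 4, 0], so the three vectors are linearly dependent.
Thus they do not form a basis for ℝ³, and dim(span{v₁, v₂, v₃}) = 2 (spanned by v₁ and v₂).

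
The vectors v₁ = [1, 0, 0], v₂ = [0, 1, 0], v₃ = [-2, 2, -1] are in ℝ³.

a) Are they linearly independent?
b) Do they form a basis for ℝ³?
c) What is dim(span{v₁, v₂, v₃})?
Yes independent, yes basis, dim = 3

Stack v₁, v₂, v₃ as rows of a 3×3 matrix.
[[1, 0, 0]; [0, 1, 0]; [-2, 2, -1]] is already lower triangular with nonzero diagonal entries (1, 1, -1), so its determinant is the product of the diagonal entries, det = (1)·(1)·(-1) = -1 ≠ 0, and the rows are linearly independent.
Three linearly independent vectors in ℝ³ form a basis for ℝ³, so dim(span{v₁,v₂,v₃}) = 3.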